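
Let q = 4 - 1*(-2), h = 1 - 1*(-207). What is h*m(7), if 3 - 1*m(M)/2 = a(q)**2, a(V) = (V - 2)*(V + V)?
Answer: -957216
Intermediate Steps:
h = 208 (h = 1 + 207 = 208)
q = 6 (q = 4 + 2 = 6)
a(V) = 2*V*(-2 + V) (a(V) = (-2 + V)*(2*V) = 2*V*(-2 + V))
m(M) = -4602 (m(M) = 6 - 2*144*(-2 + 6)**2 = 6 - 2*(2*6*4)**2 = 6 - 2*48**2 = 6 - 2*2304 = 6 - 4608 = -4602)
h*m(7) = 208*(-4602) = -957216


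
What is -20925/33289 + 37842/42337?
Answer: 373820613/1409356393 ≈ 0.26524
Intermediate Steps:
-20925/33289 + 37842/42337 = 373820613/1409356393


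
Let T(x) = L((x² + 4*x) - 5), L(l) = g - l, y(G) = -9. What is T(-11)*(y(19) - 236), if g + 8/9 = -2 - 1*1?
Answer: 167335/9 ≈ 18593.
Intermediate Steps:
g = -35/9 (g = -8/9 + (-2 - 1*1) = -8/9 + (-2 - 1) = -8/9 - 3 = -35/9 ≈ -3.8889)
L(l) = -35/9 - l
T(x) = 10/9 - x² - 4*x (T(x) = -35/9 - ((x² + 4*x) - 5) = -35/9 - (-5 + x² + 4*x) = -35/9 + (5 - x² - 4*x) = 10/9 - x² - 4*x)
T(-11)*(y(19) - 236) = (10/9 - 1*(-11)² - 4*(-11))*(-9 - 236) = (10/9 - 1*121 + 44)*(-245) = (10/9 - 121 + 44)*(-245) = -683/9*(-245) = 167335/9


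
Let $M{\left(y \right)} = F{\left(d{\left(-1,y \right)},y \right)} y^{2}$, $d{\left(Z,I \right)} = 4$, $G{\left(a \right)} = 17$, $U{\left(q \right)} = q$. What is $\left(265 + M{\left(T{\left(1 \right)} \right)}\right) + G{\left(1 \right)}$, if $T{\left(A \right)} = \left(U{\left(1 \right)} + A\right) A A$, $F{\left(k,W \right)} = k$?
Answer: $298$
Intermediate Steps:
$T{\left(A \right)} = A^{2} \left(1 + A\right)$ ($T{\left(A \right)} = \left(1 + A\right) A A = \left(1 + A\right) A^{2} = A^{2} \left(1 + A\right)$)
$M{\left(y \right)} = 4 y^{2}$
$\left(265 + M{\left(T{\left(1 \right)} \right)}\right) + G{\left(1 \right)} = \left(265 + 4 \left(1^{2} \left(1 + 1\right)\right)^{2}\right) + 17 = \left(265 + 4 \left(1 \cdot 2\right)^{2}\right) + 17 = \left(265 + 4 \cdot 2^{2}\right) + 17 = \left(265 + 4 \cdot 4\right) + 17 = \left(265 + 16\right) + 17 = 281 + 17 = 298$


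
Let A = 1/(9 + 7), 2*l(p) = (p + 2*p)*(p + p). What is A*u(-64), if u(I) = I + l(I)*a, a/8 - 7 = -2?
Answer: 30716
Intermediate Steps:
a = 40 (a = 56 + 8*(-2) = 56 - 16 = 40)
l(p) = 3*p² (l(p) = ((p + 2*p)*(p + p))/2 = ((3*p)*(2*p))/2 = (6*p²)/2 = 3*p²)
u(I) = I + 120*I² (u(I) = I + (3*I²)*40 = I + 120*I²)
A = 1/16 ≈ 0.062500
A*u(-64) = (-64*(1 + 120*(-64)))/16 = (-64*(1 - 7680))/16 = (-64*(-7679))/16 = (1/16)*491456 = 30716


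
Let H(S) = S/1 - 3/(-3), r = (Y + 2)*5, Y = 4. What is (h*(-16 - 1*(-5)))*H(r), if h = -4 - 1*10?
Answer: 4774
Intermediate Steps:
h = -14 (h = -4 - 10 = -14)
r = 30 (r = (4 + 2)*5 = 6*5 = 30)
H(S) = 1 + S (H(S) = S*1 - 3*(-1/3) = S + 1 = 1 + S)
(h*(-16 - 1*(-5)))*H(r) = (-14*(-16 - 1*(-5)))*(1 + 30) = -14*(-16 + 5)*31 = -14*(-11)*31 = 154*31 = 4774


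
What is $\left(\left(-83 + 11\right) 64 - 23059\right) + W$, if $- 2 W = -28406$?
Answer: $-13464$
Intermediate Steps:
$W = 14203$ ($W = \left(- \frac{1}{2}\right) \left(-28406\right) = 14203$)
$\left(\left(-83 + 11\right) 64 - 23059\right) + W = \left(\left(-83 + 11\right) 64 - 23059\right) + 14203 = \left(\left(-72\right) 64 - 23059\right) + 14203 = \left(-4608 - 23059\right) + 14203 = -27667 + 14203 = -13464$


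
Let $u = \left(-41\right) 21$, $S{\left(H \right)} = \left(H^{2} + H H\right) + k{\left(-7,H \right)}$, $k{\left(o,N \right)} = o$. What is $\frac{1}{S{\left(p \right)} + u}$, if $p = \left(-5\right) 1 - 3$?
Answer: $- \frac{1}{740} \approx -0.0013514$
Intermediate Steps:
$p = -8$ ($p = -5 - 3 = -8$)
$S{\left(H \right)} = -7 + 2 H^{2}$ ($S{\left(H \right)} = \left(H^{2} + H H\right) - 7 = \left(H^{2} + H^{2}\right) - 7 = 2 H^{2} - 7 = -7 + 2 H^{2}$)
$u = -861$
$\frac{1}{S{\left(p \right)} + u} = \frac{1}{\left(-7 + 2 \left(-8\right)^{2}\right) - 861} = \frac{1}{\left(-7 + 2 \cdot 64\right) - 861} = \frac{1}{\left(-7 + 128\right) - 861} = \frac{1}{121 - 861} = \frac{1}{-740} = - \frac{1}{740}$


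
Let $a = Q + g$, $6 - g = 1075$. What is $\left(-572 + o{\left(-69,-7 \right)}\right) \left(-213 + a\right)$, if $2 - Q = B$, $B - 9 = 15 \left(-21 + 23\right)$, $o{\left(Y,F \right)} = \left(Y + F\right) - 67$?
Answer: $943085$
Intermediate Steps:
$g = -1069$ ($g = 6 - 1075 = -1069$)
$o{\left(Y,F \right)} = -67 + F + Y$ ($o{\left(Y,F \right)} = \left(F + Y\right) - 67 = -67 + F + Y$)
$B = 39$ ($B = 9 + 15 \left(-21 + 23\right) = 9 + 15 \cdot 2 = 9 + 30 = 39$)
$Q = -37$ ($Q = 2 - 39 = -37$)
$a = -1106$ ($a = -37 - 1069 = -1106$)
$\left(-572 + o{\left(-69,-7 \right)}\right) \left(-213 + a\right) = \left(-572 - 143\right) \left(-213 - 1106\right) = \left(-572 - 143\right) \left(-1319\right) = \left(-715\right) \left(-1319\right) = 943085$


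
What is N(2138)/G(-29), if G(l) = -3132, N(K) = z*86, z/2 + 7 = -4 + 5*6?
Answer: -817/783 ≈ -1.0434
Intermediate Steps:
z = 38 (z = -14 + 2*(-4 + 5*6) = -14 + 2*(-4 + 30) = -14 + 2*26 = -14 + 52 = 38)
N(K) = 3268 (N(K) = 38*86 = 3268)
N(2138)/G(-29) = 3268/(-3132) = 3268*(-1/3132) = -817/783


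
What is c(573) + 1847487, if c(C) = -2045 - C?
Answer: 1844869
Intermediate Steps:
c(573) + 1847487 = (-2045 - 1*573) + 1847487 = (-2045 - 573) + 1847487 = -2618 + 1847487 = 1844869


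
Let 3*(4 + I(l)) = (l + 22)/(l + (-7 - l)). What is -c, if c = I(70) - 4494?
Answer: 94550/21 ≈ 4502.4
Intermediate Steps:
I(l) = -106/21 - l/21 (I(l) = -4 + ((l + 22)/(l + (-7 - l)))/3 = -4 + ((22 + l)/(-7))/3 = -4 + ((22 + l)*(-⅐))/3 = -4 + (-22/7 - l/7)/3 = -4 + (-22/21 - l/21) = -106/21 - l/21)
c = -94550/21 (c = (-106/21 - 1/21*70) - 4494 = (-106/21 - 10/3) - 4494 = -176/21 - 4494 = -94550/21 ≈ -4502.4)
-c = -1*(-94550/21) = 94550/21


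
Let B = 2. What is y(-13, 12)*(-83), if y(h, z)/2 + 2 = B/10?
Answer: 1494/5 ≈ 298.80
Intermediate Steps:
y(h, z) = -18/5 (y(h, z) = -4 + 2*(2/10) = -4 + 2*(2*(1/10)) = -4 + 2*(1/5) = -4 + 2/5 = -18/5)
y(-13, 12)*(-83) = -18/5*(-83) = 1494/5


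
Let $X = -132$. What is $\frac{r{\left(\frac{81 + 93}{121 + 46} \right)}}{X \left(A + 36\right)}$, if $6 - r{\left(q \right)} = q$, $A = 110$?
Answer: $- \frac{69}{268202} \approx -0.00025727$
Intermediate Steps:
$r{\left(q \right)} = 6 - q$
$\frac{r{\left(\frac{81 + 93}{121 + 46} \right)}}{X \left(A + 36\right)} = \frac{6 - \frac{81 + 93}{121 + 46}}{\left(-132\right) \left(110 + 36\right)} = \frac{6 - \frac{174}{167}}{\left(-132\right) 146} = \frac{6 - 174 \cdot \frac{1}{167}}{-19272} = \left(6 - \frac{174}{167}\right) \left(- \frac{1}{19272}\right) = \frac{828}{167} \left(- \frac{1}{19272}\right) = - \frac{69}{268202}$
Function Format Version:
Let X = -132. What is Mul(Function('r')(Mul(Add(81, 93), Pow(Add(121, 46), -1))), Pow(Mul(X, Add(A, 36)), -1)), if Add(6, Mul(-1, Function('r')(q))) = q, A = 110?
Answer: Rational(-69, 268202) ≈ -0.00025727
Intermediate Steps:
Function('r')(q) = Add(6, Mul(-1, q))
Mul(Function('r')(Mul(Add(81, 93), Pow(Add(121, 46), -1))), Pow(Mul(X, Add(A, 36)), -1)) = Mul(Add(6, Mul(-1, Mul(Add(81, 93), Pow(Add(121, 46), -1)))), Pow(Mul(-132, Add(110, 36)), -1)) = Mul(Add(6, Mul(-1, Mul(174, Pow(167, -1)))), Pow(Mul(-132, 146), -1)) = Mul(Add(6, Mul(-1, Mul(174, Rational(1, 167)))), Pow(-19272, -1)) = Mul(Add(6, Mul(-1, Rational(174, 167))), Rational(-1, 19272)) = Mul(Add(6, Rational(-174, 167)), Rational(-1, 19272)) = Mul(Rational(828, 167), Rational(-1, 19272)) = Rational(-69, 268202)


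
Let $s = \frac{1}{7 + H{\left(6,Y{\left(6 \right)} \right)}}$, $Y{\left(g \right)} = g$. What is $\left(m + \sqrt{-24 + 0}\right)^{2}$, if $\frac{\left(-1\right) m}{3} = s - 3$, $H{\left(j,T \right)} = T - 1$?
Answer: $\frac{841}{16} + 35 i \sqrt{6} \approx 52.563 + 85.732 i$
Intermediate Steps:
$H{\left(j,T \right)} = -1 + T$
$s = \frac{1}{12}$ ($s = \frac{1}{7 + \left(-1 + 6\right)} = \frac{1}{7 + 5} = \frac{1}{12} \approx 0.083333$)
$m = \frac{35}{4}$ ($m = - 3 \left(\frac{1}{12} - 3\right) = \left(-3\right) \left(- \frac{35}{12}\right) = \frac{35}{4} \approx 8.75$)
$\left(m + \sqrt{-24 + 0}\right)^{2} = \left(\frac{35}{4} + \sqrt{-24 + 0}\right)^{2} = \left(\frac{35}{4} + \sqrt{-24}\right)^{2} = \left(\frac{35}{4} + 2 i \sqrt{6}\right)^{2}$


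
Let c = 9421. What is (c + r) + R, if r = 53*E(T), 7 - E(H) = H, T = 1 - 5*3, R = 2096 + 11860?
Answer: 24490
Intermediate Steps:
R = 13956
T = -14 (T = 1 - 15 = -14)
E(H) = 7 - H
r = 1113 (r = 53*(7 - 1*(-14)) = 53*(7 + 14) = 53*21 = 1113)
(c + r) + R = (9421 + 1113) + 13956 = 10534 + 13956 = 24490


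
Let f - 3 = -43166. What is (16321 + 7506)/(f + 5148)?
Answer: -23827/38015 ≈ -0.62678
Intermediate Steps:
f = -43163 (f = 3 - 43166 = -43163)
(16321 + 7506)/(f + 5148) = (16321 + 7506)/(-43163 + 5148) = 23827/(-38015) = 23827*(-1/38015) = -23827/38015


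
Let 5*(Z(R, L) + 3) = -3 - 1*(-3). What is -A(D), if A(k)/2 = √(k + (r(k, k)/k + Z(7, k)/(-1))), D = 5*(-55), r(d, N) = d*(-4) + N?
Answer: -10*I*√11 ≈ -33.166*I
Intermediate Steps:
r(d, N) = N - 4*d (r(d, N) = -4*d + N = N - 4*d)
Z(R, L) = -3 (Z(R, L) = -3 + (-3 - 1*(-3))/5 = -3 + (-3 + 3)/5 = -3 + (⅕)*0 = -3 + 0 = -3)
D = -275
A(k) = 2*√k (A(k) = 2*√(k + ((k - 4*k)/k - 3/(-1))) = 2*√(k + ((-3*k)/k - 3*(-1))) = 2*√(k + (-3 + 3)) = 2*√(k + 0) = 2*√k)
-A(D) = -2*√(-275) = -2*5*I*√11 = -10*I*√11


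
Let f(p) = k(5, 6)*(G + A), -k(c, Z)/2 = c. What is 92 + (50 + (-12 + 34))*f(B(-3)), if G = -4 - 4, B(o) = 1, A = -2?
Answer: 7292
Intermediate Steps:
k(c, Z) = -2*c
G = -8
f(p) = 100 (f(p) = (-2*5)*(-8 - 2) = -10*(-10) = 100)
92 + (50 + (-12 + 34))*f(B(-3)) = 92 + (50 + (-12 + 34))*100 = 92 + (50 + 22)*100 = 92 + 72*100 = 92 + 7200 = 7292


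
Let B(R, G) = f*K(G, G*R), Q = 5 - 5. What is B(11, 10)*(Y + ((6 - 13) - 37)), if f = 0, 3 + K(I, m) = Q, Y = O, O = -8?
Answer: 0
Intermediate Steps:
Y = -8
Q = 0
K(I, m) = -3 (K(I, m) = -3 + 0 = -3)
B(R, G) = 0 (B(R, G) = 0*(-3) = 0)
B(11, 10)*(Y + ((6 - 13) - 37)) = 0*(-8 + ((6 - 13) - 37)) = 0*(-8 + (-7 - 37)) = 0*(-8 - 44) = 0*(-52) = 0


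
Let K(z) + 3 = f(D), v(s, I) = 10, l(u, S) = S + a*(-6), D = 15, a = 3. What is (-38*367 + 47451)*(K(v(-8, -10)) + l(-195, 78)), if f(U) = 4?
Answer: 2043805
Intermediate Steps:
l(u, S) = -18 + S (l(u, S) = S + 3*(-6) = S - 18 = -18 + S)
K(z) = 1 (K(z) = -3 + 4 = 1)
(-38*367 + 47451)*(K(v(-8, -10)) + l(-195, 78)) = (-38*367 + 47451)*(1 + (-18 + 78)) = (-13946 + 47451)*(1 + 60) = 33505*61 = 2043805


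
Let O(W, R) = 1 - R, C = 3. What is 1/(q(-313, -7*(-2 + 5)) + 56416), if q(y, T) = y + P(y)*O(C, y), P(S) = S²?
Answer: 1/30818369 ≈ 3.2448e-8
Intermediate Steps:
q(y, T) = y + y²*(1 - y)
1/(q(-313, -7*(-2 + 5)) + 56416) = 1/(-313*(1 - 313*(1 - 1*(-313))) + 56416) = 1/(-313*(1 - 313*(1 + 313)) + 56416) = 1/(-313*(1 - 313*314) + 56416) = 1/(-313*(1 - 98282) + 56416) = 1/(-313*(-98281) + 56416) = 1/(30761953 + 56416) = 1/30818369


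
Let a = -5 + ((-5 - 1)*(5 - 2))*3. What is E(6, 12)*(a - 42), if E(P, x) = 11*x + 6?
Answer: -13938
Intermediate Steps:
E(P, x) = 6 + 11*x
a = -59 (a = -5 - 6*3*3 = -5 - 18*3 = -5 - 54 = -59)
E(6, 12)*(a - 42) = (6 + 11*12)*(-59 - 42) = (6 + 132)*(-101) = 138*(-101) = -13938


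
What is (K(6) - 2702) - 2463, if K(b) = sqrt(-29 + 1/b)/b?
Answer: -5165 + I*sqrt(1038)/36 ≈ -5165.0 + 0.89494*I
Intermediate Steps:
K(b) = sqrt(-29 + 1/b)/b
(K(6) - 2702) - 2463 = (sqrt(-29 + 1/6)/6 - 2702) - 2463 = (sqrt(-173/6)/6 - 2702) - 2463 = ((I*sqrt(1038)/6)/6 - 2702) - 2463 = (I*sqrt(1038)/36 - 2702) - 2463 = (-2702 + I*sqrt(1038)/36) - 2463 = -5165 + I*sqrt(1038)/36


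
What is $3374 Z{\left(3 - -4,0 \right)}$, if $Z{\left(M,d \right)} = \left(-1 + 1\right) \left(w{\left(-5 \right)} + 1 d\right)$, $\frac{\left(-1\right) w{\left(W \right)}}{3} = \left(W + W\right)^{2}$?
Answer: $0$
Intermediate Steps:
$w{\left(W \right)} = - 12 W^{2}$ ($w{\left(W \right)} = - 3 \left(W + W\right)^{2} = - 3 \left(2 W\right)^{2} = - 3 \cdot 4 W^{2} = - 12 W^{2}$)
$Z{\left(M,d \right)} = 0$ ($Z{\left(M,d \right)} = \left(-1 + 1\right) \left(- 12 \left(-5\right)^{2} + 1 d\right) = 0 \left(\left(-12\right) 25 + d\right) = 0 \left(-300 + d\right) = 0$)
$3374 Z{\left(3 - -4,0 \right)} = 3374 \cdot 0 = 0$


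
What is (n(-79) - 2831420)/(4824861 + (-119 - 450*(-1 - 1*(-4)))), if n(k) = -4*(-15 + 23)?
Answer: -707863/1205848 ≈ -0.58702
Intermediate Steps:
n(k) = -32 (n(k) = -4*8 = -32)
(n(-79) - 2831420)/(4824861 + (-119 - 450*(-1 - 1*(-4)))) = (-32 - 2831420)/(4824861 + (-119 - 450*(-1 - 1*(-4)))) = -2831452/(4824861 + (-119 - 450*(-1 + 4))) = -2831452/(4824861 + (-119 - 450*3)) = -2831452/(4824861 + (-119 - 45*30)) = -2831452/(4824861 + (-119 - 1350)) = -2831452/(4824861 - 1469) = -2831452/4823392 = -2831452*1/4823392 = -707863/1205848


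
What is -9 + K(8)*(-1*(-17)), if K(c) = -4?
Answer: -77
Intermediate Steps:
-9 + K(8)*(-1*(-17)) = -9 - (-4)*(-17) = -9 - 4*17 = -9 - 68 = -77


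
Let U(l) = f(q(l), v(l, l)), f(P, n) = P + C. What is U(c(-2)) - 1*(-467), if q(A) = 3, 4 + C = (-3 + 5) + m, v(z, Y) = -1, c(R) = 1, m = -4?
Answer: 464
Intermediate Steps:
C = -6 (C = -4 + ((-3 + 5) - 4) = -4 + (2 - 4) = -4 - 2 = -6)
f(P, n) = -6 + P (f(P, n) = P - 6 = -6 + P)
U(l) = -3 (U(l) = -6 + 3 = -3)
U(c(-2)) - 1*(-467) = -3 - 1*(-467) = -3 + 467 = 464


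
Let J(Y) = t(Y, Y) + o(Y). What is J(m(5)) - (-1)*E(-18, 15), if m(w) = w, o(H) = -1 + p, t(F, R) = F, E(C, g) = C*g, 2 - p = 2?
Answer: -266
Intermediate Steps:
p = 0 (p = 2 - 1*2 = 2 - 2 = 0)
o(H) = -1 (o(H) = -1 + 0 = -1)
J(Y) = -1 + Y (J(Y) = Y - 1 = -1 + Y)
J(m(5)) - (-1)*E(-18, 15) = (-1 + 5) - (-1)*(-18*15) = 4 - (-1)*(-270) = 4 - 1*270 = 4 - 270 = -266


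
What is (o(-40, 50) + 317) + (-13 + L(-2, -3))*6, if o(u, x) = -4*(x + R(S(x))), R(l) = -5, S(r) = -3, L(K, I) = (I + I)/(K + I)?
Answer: 331/5 ≈ 66.200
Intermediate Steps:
L(K, I) = 2*I/(I + K) (L(K, I) = (2*I)/(I + K) = 2*I/(I + K))
o(u, x) = 20 - 4*x (o(u, x) = -4*(x - 5) = -4*(-5 + x) = 20 - 4*x)
(o(-40, 50) + 317) + (-13 + L(-2, -3))*6 = ((20 - 4*50) + 317) + (-13 + 2*(-3)/(-3 - 2))*6 = ((20 - 200) + 317) + (-13 + 2*(-3)/(-5))*6 = (-180 + 317) + (-13 + 2*(-3)*(-⅕))*6 = 137 + (-13 + 6/5)*6 = 137 - 59/5*6 = 137 - 354/5 = 331/5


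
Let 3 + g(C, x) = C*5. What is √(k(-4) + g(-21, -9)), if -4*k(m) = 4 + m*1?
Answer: 6*I*√3 ≈ 10.392*I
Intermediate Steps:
g(C, x) = -3 + 5*C (g(C, x) = -3 + C*5 = -3 + 5*C)
k(m) = -1 - m/4 (k(m) = -(4 + m*1)/4 = -(4 + m)/4 = -1 - m/4)
√(k(-4) + g(-21, -9)) = √((-1 - ¼*(-4)) + (-3 + 5*(-21))) = √((-1 + 1) + (-3 - 105)) = √(0 - 108) = √(-108) = 6*I*√3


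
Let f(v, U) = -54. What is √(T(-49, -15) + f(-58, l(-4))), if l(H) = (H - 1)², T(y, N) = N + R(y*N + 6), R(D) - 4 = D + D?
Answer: √1417 ≈ 37.643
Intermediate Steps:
R(D) = 4 + 2*D (R(D) = 4 + (D + D) = 4 + 2*D)
T(y, N) = 16 + N + 2*N*y (T(y, N) = N + (4 + 2*(y*N + 6)) = N + (4 + 2*(N*y + 6)) = N + (4 + 2*(6 + N*y)) = N + (4 + (12 + 2*N*y)) = N + (16 + 2*N*y) = 16 + N + 2*N*y)
l(H) = (-1 + H)²
√(T(-49, -15) + f(-58, l(-4))) = √((16 - 15 + 2*(-15)*(-49)) - 54) = √((16 - 15 + 1470) - 54) = √(1471 - 54) = √1417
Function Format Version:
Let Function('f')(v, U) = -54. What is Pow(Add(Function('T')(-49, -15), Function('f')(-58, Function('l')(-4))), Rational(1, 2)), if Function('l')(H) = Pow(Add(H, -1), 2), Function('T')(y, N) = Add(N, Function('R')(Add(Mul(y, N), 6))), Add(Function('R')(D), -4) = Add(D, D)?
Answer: Pow(1417, Rational(1, 2)) ≈ 37.643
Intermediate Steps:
Function('R')(D) = Add(4, Mul(2, D)) (Function('R')(D) = Add(4, Add(D, D)) = Add(4, Mul(2, D)))
Function('T')(y, N) = Add(16, N, Mul(2, N, y)) (Function('T')(y, N) = Add(N, Add(4, Mul(2, Add(Mul(y, N), 6)))) = Add(N, Add(4, Mul(2, Add(Mul(N, y), 6)))) = Add(N, Add(4, Mul(2, Add(6, Mul(N, y))))) = Add(N, Add(4, Add(12, Mul(2, N, y)))) = Add(N, Add(16, Mul(2, N, y))) = Add(16, N, Mul(2, N, y)))
Function('l')(H) = Pow(Add(-1, H), 2)
Pow(Add(Function('T')(-49, -15), Function('f')(-58, Function('l')(-4))), Rational(1, 2)) = Pow(Add(Add(16, -15, Mul(2, -15, -49)), -54), Rational(1, 2)) = Pow(Add(Add(16, -15, 1470), -54), Rational(1, 2)) = Pow(Add(1471, -54), Rational(1, 2)) = Pow(1417, Rational(1, 2))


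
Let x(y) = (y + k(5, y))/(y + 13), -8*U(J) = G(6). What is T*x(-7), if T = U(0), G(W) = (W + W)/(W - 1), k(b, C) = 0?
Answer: 7/20 ≈ 0.35000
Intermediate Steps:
G(W) = 2*W/(-1 + W) (G(W) = (2*W)/(-1 + W) = 2*W/(-1 + W))
U(J) = -3/10 (U(J) = -6/(4*(-1 + 6)) = -6/(4*5) = -1/8*12/5 = -3/10)
x(y) = y/(13 + y) (x(y) = (y + 0)/(y + 13) = y/(13 + y))
T = -3/10 ≈ -0.30000
T*x(-7) = -(-21)/(10*(13 - 7)) = -(-21)/(10*6) = -3/10*(-7/6) = 7/20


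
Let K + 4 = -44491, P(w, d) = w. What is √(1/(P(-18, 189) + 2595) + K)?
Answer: I*√295488133278/2577 ≈ 210.94*I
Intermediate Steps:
K = -44495 (K = -4 - 44491 = -44495)
√(1/(P(-18, 189) + 2595) + K) = √(1/(-18 + 2595) - 44495) = √(1/2577 - 44495) = √(-114663614/2577) = I*√295488133278/2577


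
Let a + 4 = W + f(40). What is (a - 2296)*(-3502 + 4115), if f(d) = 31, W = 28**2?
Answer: -910305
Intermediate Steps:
W = 784
a = 811 (a = -4 + (784 + 31) = -4 + 815 = 811)
(a - 2296)*(-3502 + 4115) = (811 - 2296)*(-3502 + 4115) = -1485*613 = -910305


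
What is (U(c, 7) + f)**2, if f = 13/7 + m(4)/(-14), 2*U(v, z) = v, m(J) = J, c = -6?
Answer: 100/49 ≈ 2.0408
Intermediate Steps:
U(v, z) = v/2
f = 11/7 (f = 13/7 + 4/(-14) = 13*(1/7) + 4*(-1/14) = 13/7 - 2/7 = 11/7 ≈ 1.5714)
(U(c, 7) + f)**2 = ((1/2)*(-6) + 11/7)**2 = (-3 + 11/7)**2 = (-10/7)**2 = 100/49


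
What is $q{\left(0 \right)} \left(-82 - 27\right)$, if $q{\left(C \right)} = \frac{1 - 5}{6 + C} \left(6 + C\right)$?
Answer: $436$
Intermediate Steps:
$q{\left(C \right)} = -4$ ($q{\left(C \right)} = - \frac{4}{6 + C} \left(6 + C\right) = -4$)
$q{\left(0 \right)} \left(-82 - 27\right) = - 4 \left(-82 - 27\right) = \left(-4\right) \left(-109\right) = 436$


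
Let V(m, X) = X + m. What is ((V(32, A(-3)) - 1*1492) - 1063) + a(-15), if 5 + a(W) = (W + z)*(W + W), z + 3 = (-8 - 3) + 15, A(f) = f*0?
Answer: -2108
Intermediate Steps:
A(f) = 0
z = 1 (z = -3 + ((-8 - 3) + 15) = -3 + (-11 + 15) = -3 + 4 = 1)
a(W) = -5 + 2*W*(1 + W) (a(W) = -5 + (W + 1)*(W + W) = -5 + (1 + W)*(2*W) = -5 + 2*W*(1 + W))
((V(32, A(-3)) - 1*1492) - 1063) + a(-15) = (((0 + 32) - 1*1492) - 1063) + (-5 + 2*(-15) + 2*(-15)**2) = ((32 - 1492) - 1063) + (-5 - 30 + 2*225) = (-1460 - 1063) + (-5 - 30 + 450) = -2523 + 415 = -2108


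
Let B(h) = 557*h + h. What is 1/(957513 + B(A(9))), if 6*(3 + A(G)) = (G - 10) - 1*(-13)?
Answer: 1/956955 ≈ 1.0450e-6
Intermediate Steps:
A(G) = -5/2 + G/6 (A(G) = -3 + ((G - 10) - 1*(-13))/6 = -3 + ((-10 + G) + 13)/6 = -3 + (3 + G)/6 = -3 + (½ + G/6) = -5/2 + G/6)
B(h) = 558*h
1/(957513 + B(A(9))) = 1/(957513 + 558*(-5/2 + (⅙)*9)) = 1/(957513 + 558*(-5/2 + 3/2)) = 1/(957513 + 558*(-1)) = 1/(957513 - 558) = 1/956955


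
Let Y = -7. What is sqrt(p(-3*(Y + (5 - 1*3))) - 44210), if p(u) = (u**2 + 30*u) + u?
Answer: 16*I*sqrt(170) ≈ 208.61*I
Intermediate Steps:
p(u) = u**2 + 31*u
sqrt(p(-3*(Y + (5 - 1*3))) - 44210) = sqrt((-3*(-7 + (5 - 1*3)))*(31 - 3*(-7 + (5 - 1*3))) - 44210) = sqrt((-3*(-7 + (5 - 3)))*(31 - 3*(-7 + (5 - 3))) - 44210) = sqrt((-3*(-7 + 2))*(31 - 3*(-7 + 2)) - 44210) = sqrt((-3*(-5))*(31 - 3*(-5)) - 44210) = sqrt(15*(31 + 15) - 44210) = sqrt(15*46 - 44210) = sqrt(690 - 44210) = sqrt(-43520) = 16*I*sqrt(170)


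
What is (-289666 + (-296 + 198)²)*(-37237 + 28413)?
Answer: 2471267088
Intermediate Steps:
(-289666 + (-296 + 198)²)*(-37237 + 28413) = (-289666 + (-98)²)*(-8824) = (-289666 + 9604)*(-8824) = -280062*(-8824) = 2471267088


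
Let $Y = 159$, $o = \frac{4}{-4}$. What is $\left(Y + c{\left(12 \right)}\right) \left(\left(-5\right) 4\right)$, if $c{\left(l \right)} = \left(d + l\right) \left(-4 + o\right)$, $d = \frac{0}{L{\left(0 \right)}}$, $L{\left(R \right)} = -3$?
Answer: $-1980$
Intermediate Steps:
$o = -1$ ($o = 4 \left(- \frac{1}{4}\right) = -1$)
$d = 0$ ($d = \frac{0}{-3} = 0 \left(- \frac{1}{3}\right) = 0$)
$c{\left(l \right)} = - 5 l$ ($c{\left(l \right)} = \left(0 + l\right) \left(-4 - 1\right) = l \left(-5\right) = - 5 l$)
$\left(Y + c{\left(12 \right)}\right) \left(\left(-5\right) 4\right) = \left(159 - 60\right) \left(\left(-5\right) 4\right) = \left(159 - 60\right) \left(-20\right) = 99 \left(-20\right) = -1980$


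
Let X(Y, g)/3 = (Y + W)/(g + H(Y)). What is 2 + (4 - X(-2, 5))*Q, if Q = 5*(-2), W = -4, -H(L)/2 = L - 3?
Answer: -50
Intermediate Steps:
H(L) = 6 - 2*L (H(L) = -2*(L - 3) = -2*(-3 + L) = 6 - 2*L)
X(Y, g) = 3*(-4 + Y)/(6 + g - 2*Y) (X(Y, g) = 3*((Y - 4)/(g + (6 - 2*Y))) = 3*((-4 + Y)/(6 + g - 2*Y)) = 3*(-4 + Y)/(6 + g - 2*Y))
Q = -10
2 + (4 - X(-2, 5))*Q = 2 + (4 - 3*(-4 - 2)/(6 + 5 - 2*(-2)))*(-10) = 2 + (4 - 3*(-6)/(6 + 5 + 4))*(-10) = 2 + (4 - 3*(-6)/15)*(-10) = 2 + (4 - 1*(-6/5))*(-10) = 2 + (4 + 6/5)*(-10) = 2 + (26/5)*(-10) = 2 - 52 = -50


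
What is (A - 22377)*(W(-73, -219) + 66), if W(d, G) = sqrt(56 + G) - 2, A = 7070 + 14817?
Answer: -31360 - 490*I*sqrt(163) ≈ -31360.0 - 6255.9*I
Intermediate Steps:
A = 21887
W(d, G) = -2 + sqrt(56 + G)
(A - 22377)*(W(-73, -219) + 66) = (21887 - 22377)*((-2 + sqrt(56 - 219)) + 66) = -490*((-2 + sqrt(-163)) + 66) = -490*((-2 + I*sqrt(163)) + 66) = -490*(64 + I*sqrt(163)) = -31360 - 490*I*sqrt(163)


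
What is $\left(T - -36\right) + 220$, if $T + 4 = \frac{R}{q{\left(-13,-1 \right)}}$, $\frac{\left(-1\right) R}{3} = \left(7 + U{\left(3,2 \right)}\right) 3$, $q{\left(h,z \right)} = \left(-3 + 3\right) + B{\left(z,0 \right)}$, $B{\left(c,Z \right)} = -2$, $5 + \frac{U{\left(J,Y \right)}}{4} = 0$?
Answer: $\frac{387}{2} \approx 193.5$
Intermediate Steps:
$U{\left(J,Y \right)} = -20$ ($U{\left(J,Y \right)} = -20 + 4 \cdot 0 = -20 + 0 = -20$)
$q{\left(h,z \right)} = -2$ ($q{\left(h,z \right)} = \left(-3 + 3\right) - 2 = 0 - 2 = -2$)
$R = 117$ ($R = - 3 \left(7 - 20\right) 3 = - 3 \left(\left(-13\right) 3\right) = \left(-3\right) \left(-39\right) = 117$)
$T = - \frac{125}{2}$ ($T = -4 + \frac{117}{-2} = -4 + 117 \left(- \frac{1}{2}\right) = -4 - \frac{117}{2} = - \frac{125}{2} \approx -62.5$)
$\left(T - -36\right) + 220 = \left(- \frac{125}{2} - -36\right) + 220 = \left(- \frac{125}{2} + 36\right) + 220 = - \frac{53}{2} + 220 = \frac{387}{2}$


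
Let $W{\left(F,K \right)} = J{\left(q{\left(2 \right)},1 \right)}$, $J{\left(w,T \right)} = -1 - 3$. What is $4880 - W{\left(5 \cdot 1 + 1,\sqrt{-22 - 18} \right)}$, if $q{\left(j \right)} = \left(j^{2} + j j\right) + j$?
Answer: $4884$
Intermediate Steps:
$q{\left(j \right)} = j + 2 j^{2}$ ($q{\left(j \right)} = \left(j^{2} + j^{2}\right) + j = 2 j^{2} + j = j + 2 j^{2}$)
$J{\left(w,T \right)} = -4$
$W{\left(F,K \right)} = -4$
$4880 - W{\left(5 \cdot 1 + 1,\sqrt{-22 - 18} \right)} = 4880 - -4 = 4880 + 4 = 4884$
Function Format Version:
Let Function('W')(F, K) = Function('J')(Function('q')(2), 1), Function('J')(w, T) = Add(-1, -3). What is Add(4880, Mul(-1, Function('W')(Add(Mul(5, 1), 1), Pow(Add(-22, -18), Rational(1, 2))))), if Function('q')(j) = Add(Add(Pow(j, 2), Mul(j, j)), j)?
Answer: 4884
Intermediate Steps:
Function('q')(j) = Add(j, Mul(2, Pow(j, 2))) (Function('q')(j) = Add(Add(Pow(j, 2), Pow(j, 2)), j) = Add(Mul(2, Pow(j, 2)), j) = Add(j, Mul(2, Pow(j, 2))))
Function('J')(w, T) = -4
Function('W')(F, K) = -4
Add(4880, Mul(-1, Function('W')(Add(Mul(5, 1), 1), Pow(Add(-22, -18), Rational(1, 2))))) = Add(4880, Mul(-1, -4)) = Add(4880, 4) = 4884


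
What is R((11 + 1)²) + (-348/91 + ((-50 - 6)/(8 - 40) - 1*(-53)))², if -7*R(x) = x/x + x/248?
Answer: 10651303967/4107376 ≈ 2593.2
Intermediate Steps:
R(x) = -⅐ - x/1736 (R(x) = -(x/x + x/248)/7 = -(1 + x*(1/248))/7 = -(1 + x/248)/7 = -⅐ - x/1736)
R((11 + 1)²) + (-348/91 + ((-50 - 6)/(8 - 40) - 1*(-53)))² = (-⅐ - (11 + 1)²/1736) + (-348/91 + ((-50 - 6)/(8 - 40) - 1*(-53)))² = (-⅐ - 1/1736*12²) + (-348*1/91 + (-56/(-32) + 53))² = (-⅐ - 1/1736*144) + (-348/91 + (-56*(-1/32) + 53))² = (-⅐ - 18/217) + (-348/91 + (7/4 + 53))² = -7/31 + (-348/91 + 219/4)² = -7/31 + (18537/364)² = -7/31 + 343620369/132496 = 10651303967/4107376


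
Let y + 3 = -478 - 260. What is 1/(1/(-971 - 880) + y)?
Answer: -1851/1371592 ≈ -0.0013495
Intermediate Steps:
y = -741 (y = -3 + (-478 - 260) = -3 - 738 = -741)
1/(1/(-971 - 880) + y) = 1/(1/(-971 - 880) - 741) = 1/(1/(-1851) - 741) = 1/(-1/1851 - 741) = 1/(-1371592/1851) = -1851/1371592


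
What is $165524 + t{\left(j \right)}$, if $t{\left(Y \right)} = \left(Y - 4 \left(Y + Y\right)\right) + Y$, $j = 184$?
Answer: $164420$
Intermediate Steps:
$t{\left(Y \right)} = - 6 Y$ ($t{\left(Y \right)} = \left(Y - 4 \cdot 2 Y\right) + Y = \left(Y - 8 Y\right) + Y = - 7 Y + Y = - 6 Y$)
$165524 + t{\left(j \right)} = 165524 - 1104 = 164420$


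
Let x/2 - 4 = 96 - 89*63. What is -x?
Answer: 11014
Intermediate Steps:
x = -11014 (x = 8 + 2*(96 - 89*63) = 8 + 2*(96 - 5607) = 8 + 2*(-5511) = 8 - 11022 = -11014)
-x = -1*(-11014) = 11014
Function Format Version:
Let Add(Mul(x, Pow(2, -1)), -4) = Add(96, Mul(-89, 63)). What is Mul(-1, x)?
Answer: 11014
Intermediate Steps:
x = -11014 (x = Add(8, Mul(2, Add(96, Mul(-89, 63)))) = Add(8, Mul(2, Add(96, -5607))) = Add(8, Mul(2, -5511)) = Add(8, -11022) = -11014)
Mul(-1, x) = Mul(-1, -11014) = 11014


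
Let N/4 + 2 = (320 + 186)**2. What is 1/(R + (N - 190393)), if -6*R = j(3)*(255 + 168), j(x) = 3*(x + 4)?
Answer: 2/1664525 ≈ 1.2015e-6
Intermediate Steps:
N = 1024136 (N = -8 + 4*(320 + 186)**2 = -8 + 4*506**2 = -8 + 4*256036 = -8 + 1024144 = 1024136)
j(x) = 12 + 3*x (j(x) = 3*(4 + x) = 12 + 3*x)
R = -2961/2 (R = -(12 + 3*3)*(255 + 168)/6 = -(12 + 9)*423/6 = -7*423/2 = -1/6*8883 = -2961/2 ≈ -1480.5)
1/(R + (N - 190393)) = 1/(-2961/2 + (1024136 - 190393)) = 1/(-2961/2 + 833743) = 1/(1664525/2) = 2/1664525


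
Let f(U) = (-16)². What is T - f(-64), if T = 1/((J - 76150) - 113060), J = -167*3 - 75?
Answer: -48585217/189786 ≈ -256.00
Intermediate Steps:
f(U) = 256
J = -576 (J = -501 - 75 = -576)
T = -1/189786 (T = 1/((-576 - 76150) - 113060) = 1/(-76726 - 113060) = 1/(-189786) = -1/189786 ≈ -5.2691e-6)
T - f(-64) = -1/189786 - 1*256 = -1/189786 - 256 = -48585217/189786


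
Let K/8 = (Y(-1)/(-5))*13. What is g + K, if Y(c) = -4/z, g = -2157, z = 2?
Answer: -10577/5 ≈ -2115.4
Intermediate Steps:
Y(c) = -2 (Y(c) = -4/2 = -4*1/2 = -2)
K = 208/5 (K = 8*((-2/(-5))*13) = 8*(-1/5*(-2)*13) = 8*((2/5)*13) = 8*(26/5) = 208/5 ≈ 41.600)
g + K = -2157 + 208/5 = -10577/5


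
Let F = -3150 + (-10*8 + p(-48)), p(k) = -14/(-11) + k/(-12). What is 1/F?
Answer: -11/35472 ≈ -0.00031010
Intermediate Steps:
p(k) = 14/11 - k/12 (p(k) = -14*(-1/11) + k*(-1/12) = 14/11 - k/12)
F = -35472/11 (F = -3150 + (-10*8 + (14/11 - 1/12*(-48))) = -3150 + (-80 + (14/11 + 4)) = -3150 + (-80 + 58/11) = -3150 - 822/11 = -35472/11 ≈ -3224.7)
1/F = 1/(-35472/11) = -11/35472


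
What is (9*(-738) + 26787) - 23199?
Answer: -3054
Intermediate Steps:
(9*(-738) + 26787) - 23199 = (-6642 + 26787) - 23199 = 20145 - 23199 = -3054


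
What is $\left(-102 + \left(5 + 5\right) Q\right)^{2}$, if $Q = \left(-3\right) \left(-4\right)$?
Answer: $324$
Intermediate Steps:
$Q = 12$
$\left(-102 + \left(5 + 5\right) Q\right)^{2} = \left(-102 + \left(5 + 5\right) 12\right)^{2} = \left(-102 + 10 \cdot 12\right)^{2} = \left(-102 + 120\right)^{2} = 18^{2} = 324$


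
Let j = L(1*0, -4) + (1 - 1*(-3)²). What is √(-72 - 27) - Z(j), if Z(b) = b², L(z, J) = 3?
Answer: -25 + 3*I*√11 ≈ -25.0 + 9.9499*I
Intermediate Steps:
j = -5 (j = 3 + (1 - 1*(-3)²) = 3 + (1 - 1*9) = 3 + (1 - 9) = 3 - 8 = -5)
√(-72 - 27) - Z(j) = √(-72 - 27) - 1*(-5)² = √(-99) - 1*25 = 3*I*√11 - 25 = -25 + 3*I*√11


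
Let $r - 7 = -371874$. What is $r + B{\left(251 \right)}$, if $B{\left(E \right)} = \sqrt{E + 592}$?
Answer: $-371867 + \sqrt{843} \approx -3.7184 \cdot 10^{5}$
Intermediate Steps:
$r = -371867$ ($r = 7 - 371874 = -371867$)
$B{\left(E \right)} = \sqrt{592 + E}$
$r + B{\left(251 \right)} = -371867 + \sqrt{592 + 251} = -371867 + \sqrt{843}$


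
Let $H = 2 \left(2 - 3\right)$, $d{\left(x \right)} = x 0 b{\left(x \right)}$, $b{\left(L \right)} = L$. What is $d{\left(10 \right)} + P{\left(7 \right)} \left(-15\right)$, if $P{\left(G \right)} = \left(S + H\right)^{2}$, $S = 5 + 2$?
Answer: $-375$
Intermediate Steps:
$S = 7$
$d{\left(x \right)} = 0$ ($d{\left(x \right)} = x 0 x = 0 x = 0$)
$H = -2$ ($H = 2 \left(-1\right) = -2$)
$P{\left(G \right)} = 25$ ($P{\left(G \right)} = \left(7 - 2\right)^{2} = 5^{2} = 25$)
$d{\left(10 \right)} + P{\left(7 \right)} \left(-15\right) = 0 + 25 \left(-15\right) = 0 - 375 = -375$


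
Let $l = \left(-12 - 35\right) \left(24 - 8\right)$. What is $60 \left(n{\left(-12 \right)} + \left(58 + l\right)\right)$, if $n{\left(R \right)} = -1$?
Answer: $-41700$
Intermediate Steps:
$l = -752$ ($l = \left(-47\right) 16 = -752$)
$60 \left(n{\left(-12 \right)} + \left(58 + l\right)\right) = 60 \left(-1 + \left(58 - 752\right)\right) = 60 \left(-1 - 694\right) = 60 \left(-695\right) = -41700$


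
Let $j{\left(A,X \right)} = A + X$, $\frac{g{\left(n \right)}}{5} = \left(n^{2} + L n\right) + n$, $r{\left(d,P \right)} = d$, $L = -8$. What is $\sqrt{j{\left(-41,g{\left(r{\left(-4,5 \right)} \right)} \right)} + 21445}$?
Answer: $2 \sqrt{5406} \approx 147.05$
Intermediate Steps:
$g{\left(n \right)} = - 35 n + 5 n^{2}$ ($g{\left(n \right)} = 5 \left(\left(n^{2} - 8 n\right) + n\right) = 5 \left(n^{2} - 7 n\right) = - 35 n + 5 n^{2}$)
$\sqrt{j{\left(-41,g{\left(r{\left(-4,5 \right)} \right)} \right)} + 21445} = \sqrt{\left(-41 + 5 \left(-4\right) \left(-7 - 4\right)\right) + 21445} = \sqrt{\left(-41 + 5 \left(-4\right) \left(-11\right)\right) + 21445} = \sqrt{\left(-41 + 220\right) + 21445} = \sqrt{179 + 21445} = \sqrt{21624} = 2 \sqrt{5406}$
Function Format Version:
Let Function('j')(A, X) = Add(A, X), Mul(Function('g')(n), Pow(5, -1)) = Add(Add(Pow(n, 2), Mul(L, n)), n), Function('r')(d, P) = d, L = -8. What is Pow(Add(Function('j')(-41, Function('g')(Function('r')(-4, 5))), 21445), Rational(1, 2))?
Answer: Mul(2, Pow(5406, Rational(1, 2))) ≈ 147.05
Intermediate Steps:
Function('g')(n) = Add(Mul(-35, n), Mul(5, Pow(n, 2))) (Function('g')(n) = Mul(5, Add(Add(Pow(n, 2), Mul(-8, n)), n)) = Mul(5, Add(Pow(n, 2), Mul(-7, n))) = Add(Mul(-35, n), Mul(5, Pow(n, 2))))
Pow(Add(Function('j')(-41, Function('g')(Function('r')(-4, 5))), 21445), Rational(1, 2)) = Pow(Add(Add(-41, Mul(5, -4, Add(-7, -4))), 21445), Rational(1, 2)) = Pow(Add(Add(-41, Mul(5, -4, -11)), 21445), Rational(1, 2)) = Pow(Add(Add(-41, 220), 21445), Rational(1, 2)) = Pow(Add(179, 21445), Rational(1, 2)) = Pow(21624, Rational(1, 2)) = Mul(2, Pow(5406, Rational(1, 2)))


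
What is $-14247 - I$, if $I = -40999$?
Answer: $26752$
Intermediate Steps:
$-14247 - I = -14247 - -40999 = -14247 + 40999 = 26752$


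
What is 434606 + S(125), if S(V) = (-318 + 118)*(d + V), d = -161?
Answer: 441806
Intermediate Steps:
S(V) = 32200 - 200*V (S(V) = (-318 + 118)*(-161 + V) = -200*(-161 + V) = 32200 - 200*V)
434606 + S(125) = 434606 + (32200 - 200*125) = 434606 + (32200 - 25000) = 434606 + 7200 = 441806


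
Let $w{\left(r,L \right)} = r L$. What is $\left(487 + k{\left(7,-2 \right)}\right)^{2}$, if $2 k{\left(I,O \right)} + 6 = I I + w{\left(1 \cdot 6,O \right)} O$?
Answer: $\frac{1083681}{4} \approx 2.7092 \cdot 10^{5}$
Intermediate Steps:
$w{\left(r,L \right)} = L r$
$k{\left(I,O \right)} = -3 + \frac{I^{2}}{2} + 3 O^{2}$ ($k{\left(I,O \right)} = -3 + \frac{I I + O 1 \cdot 6 O}{2} = -3 + \frac{I^{2} + O 6 O}{2} = -3 + \frac{I^{2} + 6 O O}{2} = -3 + \frac{I^{2} + 6 O^{2}}{2} = -3 + \left(\frac{I^{2}}{2} + 3 O^{2}\right) = -3 + \frac{I^{2}}{2} + 3 O^{2}$)
$\left(487 + k{\left(7,-2 \right)}\right)^{2} = \left(487 + \left(-3 + \frac{7^{2}}{2} + 3 \left(-2\right)^{2}\right)\right)^{2} = \left(487 + \left(-3 + \frac{1}{2} \cdot 49 + 3 \cdot 4\right)\right)^{2} = \left(487 + \left(-3 + \frac{49}{2} + 12\right)\right)^{2} = \left(487 + \frac{67}{2}\right)^{2} = \left(\frac{1041}{2}\right)^{2} = \frac{1083681}{4}$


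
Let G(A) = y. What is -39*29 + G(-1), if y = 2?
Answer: -1129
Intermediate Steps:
G(A) = 2
-39*29 + G(-1) = -39*29 + 2 = -1131 + 2 = -1129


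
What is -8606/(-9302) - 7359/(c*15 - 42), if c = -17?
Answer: 1075900/41859 ≈ 25.703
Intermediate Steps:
-8606/(-9302) - 7359/(c*15 - 42) = -8606/(-9302) - 7359/(-17*15 - 42) = -8606*(-1/9302) - 7359/(-255 - 42) = 4303/4651 - 7359/(-297) = 4303/4651 - 7359*(-1/297) = 4303/4651 + 223/9 = 1075900/41859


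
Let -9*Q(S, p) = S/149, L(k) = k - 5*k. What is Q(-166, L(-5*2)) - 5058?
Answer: -6782612/1341 ≈ -5057.9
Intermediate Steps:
L(k) = -4*k
Q(S, p) = -S/1341 (Q(S, p) = -S/(9*149) = -S/1341)
Q(-166, L(-5*2)) - 5058 = -1/1341*(-166) - 5058 = 166/1341 - 5058 = -6782612/1341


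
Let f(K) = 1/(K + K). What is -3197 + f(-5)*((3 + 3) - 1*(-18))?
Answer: -15997/5 ≈ -3199.4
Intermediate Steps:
f(K) = 1/(2*K)
-3197 + f(-5)*((3 + 3) - 1*(-18)) = -3197 + ((1/2)/(-5))*((3 + 3) - 1*(-18)) = -3197 + ((1/2)*(-1/5))*(6 + 18) = -3197 - 1/10*24 = -3197 - 12/5 = -15997/5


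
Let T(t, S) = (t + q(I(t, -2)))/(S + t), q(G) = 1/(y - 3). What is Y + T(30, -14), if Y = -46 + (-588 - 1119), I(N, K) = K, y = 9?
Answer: -168107/96 ≈ -1751.1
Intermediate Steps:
Y = -1753 (Y = -46 - 1707 = -1753)
q(G) = ⅙ (q(G) = 1/(9 - 3) = 1/6 = ⅙)
T(t, S) = (⅙ + t)/(S + t) (T(t, S) = (t + ⅙)/(S + t) = (⅙ + t)/(S + t))
Y + T(30, -14) = -1753 + (⅙ + 30)/(-14 + 30) = -1753 + (181/6)/16 = -1753 + (1/16)*(181/6) = -1753 + 181/96 = -168107/96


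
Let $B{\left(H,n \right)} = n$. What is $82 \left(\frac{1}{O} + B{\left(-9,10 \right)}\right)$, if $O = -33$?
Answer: $\frac{26978}{33} \approx 817.52$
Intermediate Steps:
$82 \left(\frac{1}{O} + B{\left(-9,10 \right)}\right) = 82 \left(\frac{1}{-33} + 10\right) = 82 \left(- \frac{1}{33} + 10\right) = 82 \cdot \frac{329}{33} = \frac{26978}{33}$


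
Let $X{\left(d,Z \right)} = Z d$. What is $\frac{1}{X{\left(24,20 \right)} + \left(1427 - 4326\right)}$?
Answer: $- \frac{1}{2419} \approx -0.00041339$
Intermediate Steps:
$\frac{1}{X{\left(24,20 \right)} + \left(1427 - 4326\right)} = \frac{1}{20 \cdot 24 + \left(1427 - 4326\right)} = \frac{1}{480 - 2899} = \frac{1}{-2419} = - \frac{1}{2419}$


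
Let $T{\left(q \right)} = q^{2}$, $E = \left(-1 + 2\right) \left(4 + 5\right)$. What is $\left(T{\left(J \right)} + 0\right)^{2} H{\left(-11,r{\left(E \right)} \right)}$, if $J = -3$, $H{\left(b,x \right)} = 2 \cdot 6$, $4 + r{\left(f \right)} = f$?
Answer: $972$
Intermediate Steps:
$E = 9$ ($E = 1 \cdot 9 = 9$)
$r{\left(f \right)} = -4 + f$
$H{\left(b,x \right)} = 12$
$\left(T{\left(J \right)} + 0\right)^{2} H{\left(-11,r{\left(E \right)} \right)} = \left(\left(-3\right)^{2} + 0\right)^{2} \cdot 12 = \left(9 + 0\right)^{2} \cdot 12 = 9^{2} \cdot 12 = 81 \cdot 12 = 972$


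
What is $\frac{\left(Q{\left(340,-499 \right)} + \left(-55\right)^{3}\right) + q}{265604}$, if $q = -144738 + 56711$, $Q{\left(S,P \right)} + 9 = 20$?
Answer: $- \frac{254391}{265604} \approx -0.95778$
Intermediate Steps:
$Q{\left(S,P \right)} = 11$ ($Q{\left(S,P \right)} = -9 + 20 = 11$)
$q = -88027$
$\frac{\left(Q{\left(340,-499 \right)} + \left(-55\right)^{3}\right) + q}{265604} = \frac{\left(11 + \left(-55\right)^{3}\right) - 88027}{265604} = \left(\left(11 - 166375\right) - 88027\right) \frac{1}{265604} = \left(-166364 - 88027\right) \frac{1}{265604} = \left(-254391\right) \frac{1}{265604} = - \frac{254391}{265604}$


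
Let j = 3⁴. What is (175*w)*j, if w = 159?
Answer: 2253825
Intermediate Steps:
j = 81
(175*w)*j = (175*159)*81 = 27825*81 = 2253825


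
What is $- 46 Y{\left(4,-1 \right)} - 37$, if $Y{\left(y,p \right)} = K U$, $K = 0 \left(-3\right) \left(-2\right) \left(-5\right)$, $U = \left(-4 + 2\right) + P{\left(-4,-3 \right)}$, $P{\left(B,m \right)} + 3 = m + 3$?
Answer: $-37$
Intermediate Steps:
$P{\left(B,m \right)} = m$ ($P{\left(B,m \right)} = -3 + \left(m + 3\right) = -3 + \left(3 + m\right) = m$)
$U = -5$ ($U = \left(-4 + 2\right) - 3 = -2 - 3 = -5$)
$K = 0$ ($K = 0 \cdot 6 \left(-5\right) = 0 \left(-30\right) = 0$)
$Y{\left(y,p \right)} = 0$ ($Y{\left(y,p \right)} = 0 \left(-5\right) = 0$)
$- 46 Y{\left(4,-1 \right)} - 37 = \left(-46\right) 0 - 37 = 0 - 37 = -37$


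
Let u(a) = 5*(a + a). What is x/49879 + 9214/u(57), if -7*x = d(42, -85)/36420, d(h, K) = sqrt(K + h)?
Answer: 4607/285 - I*sqrt(43)/12716152260 ≈ 16.165 - 5.1568e-10*I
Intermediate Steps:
u(a) = 10*a (u(a) = 5*(2*a) = 10*a)
x = -I*sqrt(43)/254940 (x = -sqrt(-85 + 42)/(7*36420) = -sqrt(-43)/(7*36420) = -I*sqrt(43)/(7*36420) = -I*sqrt(43)/254940 ≈ -2.5721e-5*I)
x/49879 + 9214/u(57) = -I*sqrt(43)/254940/49879 + 9214/((10*57)) = -I*sqrt(43)/254940*(1/49879) + 9214/570 = -I*sqrt(43)/12716152260 + 9214*(1/570) = -I*sqrt(43)/12716152260 + 4607/285 = 4607/285 - I*sqrt(43)/12716152260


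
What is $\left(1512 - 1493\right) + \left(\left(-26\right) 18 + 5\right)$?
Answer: $-444$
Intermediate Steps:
$\left(1512 - 1493\right) + \left(\left(-26\right) 18 + 5\right) = 19 + \left(-468 + 5\right) = 19 - 463 = -444$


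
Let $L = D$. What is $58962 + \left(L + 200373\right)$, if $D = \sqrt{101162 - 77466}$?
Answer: $259335 + 4 \sqrt{1481} \approx 2.5949 \cdot 10^{5}$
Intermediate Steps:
$D = 4 \sqrt{1481}$ ($D = \sqrt{101162 - 77466} = \sqrt{23696} = 4 \sqrt{1481} \approx 153.94$)
$L = 4 \sqrt{1481} \approx 153.94$
$58962 + \left(L + 200373\right) = 58962 + \left(4 \sqrt{1481} + 200373\right) = 58962 + \left(200373 + 4 \sqrt{1481}\right) = 259335 + 4 \sqrt{1481}$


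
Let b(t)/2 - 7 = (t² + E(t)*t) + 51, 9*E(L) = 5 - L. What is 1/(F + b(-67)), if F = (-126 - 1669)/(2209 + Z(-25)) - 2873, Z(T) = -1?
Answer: 2208/11367197 ≈ 0.00019424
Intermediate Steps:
E(L) = 5/9 - L/9 (E(L) = (5 - L)/9 = 5/9 - L/9)
b(t) = 116 + 2*t² + 2*t*(5/9 - t/9) (b(t) = 14 + 2*((t² + (5/9 - t/9)*t) + 51) = 14 + 2*((t² + t*(5/9 - t/9)) + 51) = 14 + 2*(51 + t² + t*(5/9 - t/9)) = 14 + (102 + 2*t² + 2*t*(5/9 - t/9)) = 116 + 2*t² + 2*t*(5/9 - t/9))
F = -6345379/2208 (F = (-126 - 1669)/(2209 - 1) - 2873 = -1795/2208 - 2873 = -6345379/2208 ≈ -2873.8)
1/(F + b(-67)) = 1/(-6345379/2208 + (116 + (10/9)*(-67) + (16/9)*(-67)²)) = 1/(-6345379/2208 + (116 - 670/9 + (16/9)*4489)) = 1/(-6345379/2208 + (116 - 670/9 + 71824/9)) = 1/(-6345379/2208 + 8022) = 1/(11367197/2208) = 2208/11367197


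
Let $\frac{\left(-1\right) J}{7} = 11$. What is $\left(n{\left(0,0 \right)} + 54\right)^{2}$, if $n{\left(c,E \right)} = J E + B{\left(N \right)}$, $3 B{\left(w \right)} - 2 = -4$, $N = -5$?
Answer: $\frac{25600}{9} \approx 2844.4$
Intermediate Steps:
$B{\left(w \right)} = - \frac{2}{3}$ ($B{\left(w \right)} = \frac{2}{3} + \frac{1}{3} \left(-4\right) = \frac{2}{3} - \frac{4}{3} = - \frac{2}{3}$)
$J = -77$ ($J = \left(-7\right) 11 = -77$)
$n{\left(c,E \right)} = - \frac{2}{3} - 77 E$ ($n{\left(c,E \right)} = - 77 E - \frac{2}{3} = - \frac{2}{3} - 77 E$)
$\left(n{\left(0,0 \right)} + 54\right)^{2} = \left(\left(- \frac{2}{3} - 0\right) + 54\right)^{2} = \left(\left(- \frac{2}{3} + 0\right) + 54\right)^{2} = \left(- \frac{2}{3} + 54\right)^{2} = \left(\frac{160}{3}\right)^{2} = \frac{25600}{9}$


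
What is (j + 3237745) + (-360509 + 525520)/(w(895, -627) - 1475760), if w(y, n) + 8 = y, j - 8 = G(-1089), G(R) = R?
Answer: 4773668178661/1474873 ≈ 3.2367e+6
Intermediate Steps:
j = -1081 (j = 8 - 1089 = -1081)
w(y, n) = -8 + y
(j + 3237745) + (-360509 + 525520)/(w(895, -627) - 1475760) = (-1081 + 3237745) + (-360509 + 525520)/((-8 + 895) - 1475760) = 3236664 + 165011/(887 - 1475760) = 3236664 + 165011/(-1474873) = 3236664 + 165011*(-1/1474873) = 3236664 - 165011/1474873 = 4773668178661/1474873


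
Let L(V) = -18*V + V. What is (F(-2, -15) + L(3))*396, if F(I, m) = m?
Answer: -26136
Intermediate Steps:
L(V) = -17*V
(F(-2, -15) + L(3))*396 = (-15 - 17*3)*396 = (-15 - 51)*396 = -66*396 = -26136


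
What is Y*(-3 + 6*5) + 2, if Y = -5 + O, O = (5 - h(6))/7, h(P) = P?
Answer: -958/7 ≈ -136.86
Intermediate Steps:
O = -⅐ (O = (5 - 1*6)/7 = (5 - 6)*(⅐) = -1*⅐ = -⅐ ≈ -0.14286)
Y = -36/7 (Y = -5 - ⅐ = -36/7 ≈ -5.1429)
Y*(-3 + 6*5) + 2 = -36*(-3 + 6*5)/7 + 2 = -36*(-3 + 30)/7 + 2 = -36/7*27 + 2 = -972/7 + 2 = -958/7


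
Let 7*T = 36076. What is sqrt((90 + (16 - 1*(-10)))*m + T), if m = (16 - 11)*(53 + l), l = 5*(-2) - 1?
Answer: 2*sqrt(361543)/7 ≈ 171.80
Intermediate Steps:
T = 36076/7 (T = (1/7)*36076 = 36076/7 ≈ 5153.7)
l = -11 (l = -10 - 1 = -11)
m = 210 (m = (16 - 11)*(53 - 11) = 5*42 = 210)
sqrt((90 + (16 - 1*(-10)))*m + T) = sqrt((90 + (16 - 1*(-10)))*210 + 36076/7) = sqrt((90 + (16 + 10))*210 + 36076/7) = sqrt((90 + 26)*210 + 36076/7) = sqrt(116*210 + 36076/7) = sqrt(24360 + 36076/7) = sqrt(206596/7) = 2*sqrt(361543)/7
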